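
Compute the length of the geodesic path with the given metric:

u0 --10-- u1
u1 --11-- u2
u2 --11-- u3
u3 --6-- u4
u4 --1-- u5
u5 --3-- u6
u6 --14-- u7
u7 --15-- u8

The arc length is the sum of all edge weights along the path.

Arc length = 10 + 11 + 11 + 6 + 1 + 3 + 14 + 15 = 71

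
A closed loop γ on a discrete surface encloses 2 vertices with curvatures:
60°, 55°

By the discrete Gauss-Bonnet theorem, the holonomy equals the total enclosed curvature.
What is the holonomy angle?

Holonomy = total enclosed curvature = 60° + 55° = 115°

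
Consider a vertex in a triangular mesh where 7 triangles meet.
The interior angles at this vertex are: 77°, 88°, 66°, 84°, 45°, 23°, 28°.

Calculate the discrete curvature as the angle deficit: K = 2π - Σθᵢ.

Sum of angles = 411°. K = 360° - 411° = -51° = -17π/60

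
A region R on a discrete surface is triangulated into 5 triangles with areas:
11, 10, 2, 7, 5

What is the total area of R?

11 + 10 + 2 + 7 + 5 = 35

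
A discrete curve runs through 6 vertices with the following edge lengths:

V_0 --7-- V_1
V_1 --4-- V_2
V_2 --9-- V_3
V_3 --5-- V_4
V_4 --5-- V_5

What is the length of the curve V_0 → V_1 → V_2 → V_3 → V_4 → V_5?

Arc length = 7 + 4 + 9 + 5 + 5 = 30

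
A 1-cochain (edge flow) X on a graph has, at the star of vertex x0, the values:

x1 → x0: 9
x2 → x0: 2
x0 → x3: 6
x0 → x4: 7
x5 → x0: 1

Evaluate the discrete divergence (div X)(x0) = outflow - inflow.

Divergence = sum of outgoing flows = (-9) + (-2) + 6 + 7 + (-1) = 1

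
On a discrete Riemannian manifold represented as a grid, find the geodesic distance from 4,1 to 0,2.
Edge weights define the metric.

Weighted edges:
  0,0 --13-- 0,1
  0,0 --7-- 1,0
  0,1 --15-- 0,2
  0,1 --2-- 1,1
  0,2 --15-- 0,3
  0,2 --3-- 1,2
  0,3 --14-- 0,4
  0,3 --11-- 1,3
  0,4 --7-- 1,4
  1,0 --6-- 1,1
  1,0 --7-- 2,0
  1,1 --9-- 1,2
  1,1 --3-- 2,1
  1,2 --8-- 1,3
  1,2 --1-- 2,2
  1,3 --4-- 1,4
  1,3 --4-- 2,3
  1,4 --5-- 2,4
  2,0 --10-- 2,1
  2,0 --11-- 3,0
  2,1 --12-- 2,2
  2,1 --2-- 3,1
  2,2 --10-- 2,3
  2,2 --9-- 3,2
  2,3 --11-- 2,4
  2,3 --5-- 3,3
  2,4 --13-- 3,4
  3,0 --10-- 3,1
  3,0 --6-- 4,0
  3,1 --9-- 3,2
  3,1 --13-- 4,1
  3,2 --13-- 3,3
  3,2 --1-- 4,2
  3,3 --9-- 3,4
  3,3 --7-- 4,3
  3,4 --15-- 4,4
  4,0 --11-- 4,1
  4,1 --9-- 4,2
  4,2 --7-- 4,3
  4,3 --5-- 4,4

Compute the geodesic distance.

Shortest path: 4,1 → 4,2 → 3,2 → 2,2 → 1,2 → 0,2, total weight = 23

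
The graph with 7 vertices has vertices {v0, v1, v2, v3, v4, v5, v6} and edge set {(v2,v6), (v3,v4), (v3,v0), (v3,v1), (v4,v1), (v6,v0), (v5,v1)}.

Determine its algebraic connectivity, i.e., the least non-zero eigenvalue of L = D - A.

Degrees: deg(v0) = 2, deg(v1) = 3, deg(v2) = 1, deg(v3) = 3, deg(v4) = 2, deg(v5) = 1, deg(v6) = 2.
L = D − A with rows/columns ordered (v0, v1, v2, v3, v4, v5, v6):
  [ 2,  0,  0, -1,  0,  0, -1]
  [ 0,  3,  0, -1, -1, -1,  0]
  [ 0,  0,  1,  0,  0,  0, -1]
  [-1, -1,  0,  3, -1,  0,  0]
  [ 0, -1,  0, -1,  2,  0,  0]
  [ 0, -1,  0,  0,  0,  1,  0]
  [-1,  0, -1,  0,  0,  0,  2]
Characteristic polynomial: det(λI − L) = λ(λ² − 4λ + 1)(λ − 1)(λ² − 6λ + 7)(λ − 3).
Roots: λ = 0; (λ² − 4λ + 1) = 0 ⇒ λ = 2 ± √3 ≈ 0.2679, 3.7321; (λ − 1) = 0 ⇒ λ = 1; (λ² − 6λ + 7) = 0 ⇒ λ = 3 ± √2 ≈ 1.5858, 4.4142; (λ − 3) = 0 ⇒ λ = 3.
(Check: the roots sum (with multiplicity) to 14, matching trace L = Σdeg = 2·7 = 14.)
Laplacian eigenvalues: [0.0, 0.2679, 1.0, 1.5858, 3.0, 3.7321, 4.4142]. Algebraic connectivity (smallest non-zero eigenvalue) = 0.2679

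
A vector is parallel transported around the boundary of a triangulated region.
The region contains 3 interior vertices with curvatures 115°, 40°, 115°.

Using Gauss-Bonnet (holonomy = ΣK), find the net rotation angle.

Holonomy = total enclosed curvature = 115° + 40° + 115° = 270°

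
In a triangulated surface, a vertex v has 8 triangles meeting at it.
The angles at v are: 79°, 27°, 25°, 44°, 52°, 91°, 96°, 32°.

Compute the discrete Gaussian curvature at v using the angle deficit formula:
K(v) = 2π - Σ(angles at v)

Sum of angles = 446°. K = 360° - 446° = -86° = -43π/90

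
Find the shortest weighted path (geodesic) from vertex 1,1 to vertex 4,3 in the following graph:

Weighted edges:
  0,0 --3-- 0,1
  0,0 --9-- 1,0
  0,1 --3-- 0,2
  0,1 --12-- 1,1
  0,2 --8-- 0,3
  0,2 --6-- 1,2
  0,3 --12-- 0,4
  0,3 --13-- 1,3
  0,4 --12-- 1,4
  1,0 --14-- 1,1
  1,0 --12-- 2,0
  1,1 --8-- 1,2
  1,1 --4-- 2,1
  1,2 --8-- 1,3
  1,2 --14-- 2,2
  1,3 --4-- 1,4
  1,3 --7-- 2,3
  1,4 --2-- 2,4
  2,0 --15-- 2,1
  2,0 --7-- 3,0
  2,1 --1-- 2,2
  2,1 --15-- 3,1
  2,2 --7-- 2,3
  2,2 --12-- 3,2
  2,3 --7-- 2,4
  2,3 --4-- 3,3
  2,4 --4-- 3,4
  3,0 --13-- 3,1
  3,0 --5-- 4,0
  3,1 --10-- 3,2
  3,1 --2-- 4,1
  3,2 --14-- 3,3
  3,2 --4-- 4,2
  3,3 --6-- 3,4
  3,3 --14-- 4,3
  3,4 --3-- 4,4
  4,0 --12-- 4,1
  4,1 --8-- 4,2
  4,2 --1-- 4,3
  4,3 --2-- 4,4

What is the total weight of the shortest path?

Shortest path: 1,1 → 2,1 → 2,2 → 3,2 → 4,2 → 4,3, total weight = 22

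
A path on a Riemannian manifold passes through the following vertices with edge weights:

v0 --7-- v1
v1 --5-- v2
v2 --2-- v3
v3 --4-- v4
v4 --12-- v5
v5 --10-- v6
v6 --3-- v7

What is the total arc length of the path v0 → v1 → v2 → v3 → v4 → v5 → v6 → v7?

Arc length = 7 + 5 + 2 + 4 + 12 + 10 + 3 = 43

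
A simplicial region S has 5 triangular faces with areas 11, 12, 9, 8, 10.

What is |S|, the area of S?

11 + 12 + 9 + 8 + 10 = 50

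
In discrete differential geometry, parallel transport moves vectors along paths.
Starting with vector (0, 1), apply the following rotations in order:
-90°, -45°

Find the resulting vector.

Total rotation: (-90°) + (-45°) = -135°. Final vector: (0.7071, -0.7071)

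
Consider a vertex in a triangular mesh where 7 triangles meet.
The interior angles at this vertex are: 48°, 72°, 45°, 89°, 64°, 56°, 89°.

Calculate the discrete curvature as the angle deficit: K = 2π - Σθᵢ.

Sum of angles = 463°. K = 360° - 463° = -103° = -103π/180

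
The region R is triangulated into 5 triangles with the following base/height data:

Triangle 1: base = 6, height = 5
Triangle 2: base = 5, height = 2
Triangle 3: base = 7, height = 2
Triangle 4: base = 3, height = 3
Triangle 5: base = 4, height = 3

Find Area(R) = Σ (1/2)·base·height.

(1/2)×6×5 + (1/2)×5×2 + (1/2)×7×2 + (1/2)×3×3 + (1/2)×4×3 = 37.5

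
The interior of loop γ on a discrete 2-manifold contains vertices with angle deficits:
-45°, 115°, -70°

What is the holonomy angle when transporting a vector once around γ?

Holonomy = total enclosed curvature = (-45°) + 115° + (-70°) = 0°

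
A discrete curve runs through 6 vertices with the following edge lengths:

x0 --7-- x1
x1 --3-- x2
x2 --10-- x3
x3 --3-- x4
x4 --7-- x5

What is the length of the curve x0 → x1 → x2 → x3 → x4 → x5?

Arc length = 7 + 3 + 10 + 3 + 7 = 30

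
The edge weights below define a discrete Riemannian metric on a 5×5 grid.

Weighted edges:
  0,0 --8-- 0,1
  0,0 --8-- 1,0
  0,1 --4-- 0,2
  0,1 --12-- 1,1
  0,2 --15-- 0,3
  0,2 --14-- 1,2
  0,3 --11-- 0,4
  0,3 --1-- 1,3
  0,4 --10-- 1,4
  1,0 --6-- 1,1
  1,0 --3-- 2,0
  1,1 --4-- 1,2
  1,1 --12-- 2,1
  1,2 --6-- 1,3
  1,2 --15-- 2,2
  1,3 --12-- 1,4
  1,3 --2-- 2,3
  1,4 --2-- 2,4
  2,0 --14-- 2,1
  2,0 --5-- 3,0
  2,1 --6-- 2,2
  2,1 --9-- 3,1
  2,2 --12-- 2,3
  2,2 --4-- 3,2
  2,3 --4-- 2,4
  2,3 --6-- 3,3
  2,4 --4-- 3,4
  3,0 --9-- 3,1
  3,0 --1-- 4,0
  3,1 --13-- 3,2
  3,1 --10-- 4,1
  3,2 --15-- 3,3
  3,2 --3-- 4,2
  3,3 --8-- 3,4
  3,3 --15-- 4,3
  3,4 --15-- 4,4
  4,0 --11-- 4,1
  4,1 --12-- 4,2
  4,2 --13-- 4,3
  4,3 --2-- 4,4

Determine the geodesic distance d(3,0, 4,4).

Shortest path: 3,0 → 4,0 → 4,1 → 4,2 → 4,3 → 4,4, total weight = 39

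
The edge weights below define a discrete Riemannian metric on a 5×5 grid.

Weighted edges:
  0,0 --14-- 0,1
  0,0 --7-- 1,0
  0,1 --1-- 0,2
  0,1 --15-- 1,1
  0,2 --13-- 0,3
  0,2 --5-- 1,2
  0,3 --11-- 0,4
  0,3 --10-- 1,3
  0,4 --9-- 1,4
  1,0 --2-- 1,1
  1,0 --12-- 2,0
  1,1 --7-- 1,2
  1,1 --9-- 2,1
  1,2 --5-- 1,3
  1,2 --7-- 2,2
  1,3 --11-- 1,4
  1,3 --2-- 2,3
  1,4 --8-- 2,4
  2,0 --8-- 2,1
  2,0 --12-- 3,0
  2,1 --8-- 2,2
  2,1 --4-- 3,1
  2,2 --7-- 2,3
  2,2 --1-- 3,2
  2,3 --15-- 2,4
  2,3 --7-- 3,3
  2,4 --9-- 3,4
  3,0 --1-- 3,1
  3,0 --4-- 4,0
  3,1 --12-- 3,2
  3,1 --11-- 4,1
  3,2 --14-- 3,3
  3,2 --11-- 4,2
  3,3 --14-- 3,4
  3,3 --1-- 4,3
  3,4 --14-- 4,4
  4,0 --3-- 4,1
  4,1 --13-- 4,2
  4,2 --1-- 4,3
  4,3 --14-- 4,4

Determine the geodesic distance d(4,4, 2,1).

Shortest path: 4,4 → 4,3 → 4,2 → 3,2 → 2,2 → 2,1, total weight = 35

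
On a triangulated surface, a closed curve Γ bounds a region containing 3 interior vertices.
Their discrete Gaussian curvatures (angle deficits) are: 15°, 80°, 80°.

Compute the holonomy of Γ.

Holonomy = total enclosed curvature = 15° + 80° + 80° = 175°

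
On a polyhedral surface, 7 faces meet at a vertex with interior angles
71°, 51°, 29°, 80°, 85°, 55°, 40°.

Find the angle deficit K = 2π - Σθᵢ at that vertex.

Sum of angles = 411°. K = 360° - 411° = -51° = -17π/60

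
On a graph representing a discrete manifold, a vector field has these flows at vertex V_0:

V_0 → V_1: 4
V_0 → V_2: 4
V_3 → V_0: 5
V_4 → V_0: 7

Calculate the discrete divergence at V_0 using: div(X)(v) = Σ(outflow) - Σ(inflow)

Divergence = sum of outgoing flows = 4 + 4 + (-5) + (-7) = -4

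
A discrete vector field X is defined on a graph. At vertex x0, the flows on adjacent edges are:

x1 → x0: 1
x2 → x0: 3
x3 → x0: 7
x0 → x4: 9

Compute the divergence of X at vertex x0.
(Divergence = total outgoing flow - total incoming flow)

Divergence = sum of outgoing flows = (-1) + (-3) + (-7) + 9 = -2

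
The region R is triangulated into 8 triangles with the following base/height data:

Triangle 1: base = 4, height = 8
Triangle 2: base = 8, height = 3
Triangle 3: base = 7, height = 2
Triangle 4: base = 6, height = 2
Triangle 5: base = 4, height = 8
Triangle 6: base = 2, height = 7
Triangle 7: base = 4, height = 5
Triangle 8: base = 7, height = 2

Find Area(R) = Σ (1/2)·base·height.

(1/2)×4×8 + (1/2)×8×3 + (1/2)×7×2 + (1/2)×6×2 + (1/2)×4×8 + (1/2)×2×7 + (1/2)×4×5 + (1/2)×7×2 = 81.0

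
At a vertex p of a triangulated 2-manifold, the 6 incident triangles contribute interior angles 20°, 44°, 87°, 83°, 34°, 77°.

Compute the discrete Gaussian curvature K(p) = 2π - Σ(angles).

Sum of angles = 345°. K = 360° - 345° = 15° = π/12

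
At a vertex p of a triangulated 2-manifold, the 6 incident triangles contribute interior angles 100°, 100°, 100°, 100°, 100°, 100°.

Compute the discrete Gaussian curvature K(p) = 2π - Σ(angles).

Sum of angles = 600°. K = 360° - 600° = -240° = -4π/3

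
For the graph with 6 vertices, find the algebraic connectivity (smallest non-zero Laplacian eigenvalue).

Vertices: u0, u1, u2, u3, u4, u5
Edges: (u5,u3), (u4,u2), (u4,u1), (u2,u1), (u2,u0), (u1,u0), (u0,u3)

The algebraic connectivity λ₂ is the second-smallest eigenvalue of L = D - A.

Degrees: deg(u0) = 3, deg(u1) = 3, deg(u2) = 3, deg(u3) = 2, deg(u4) = 2, deg(u5) = 1.
L = D − A with rows/columns ordered (u0, u1, u2, u3, u4, u5):
  [ 3, -1, -1, -1,  0,  0]
  [-1,  3, -1,  0, -1,  0]
  [-1, -1,  3,  0, -1,  0]
  [-1,  0,  0,  2,  0, -1]
  [ 0, -1, -1,  0,  2,  0]
  [ 0,  0,  0, -1,  0,  1]
Characteristic polynomial: det(λI − L) = λ(λ² − 5λ + 2)(λ − 2)(λ − 3)(λ − 4).
Roots: λ = 0; (λ² − 5λ + 2) = 0 ⇒ λ = (5 ± √17)/2 ≈ 0.4384, 4.5616; (λ − 2) = 0 ⇒ λ = 2; (λ − 3) = 0 ⇒ λ = 3; (λ − 4) = 0 ⇒ λ = 4.
(Check: the roots sum (with multiplicity) to 14, matching trace L = Σdeg = 2·7 = 14.)
Laplacian eigenvalues: [0.0, 0.4384, 2.0, 3.0, 4.0, 4.5616]. Algebraic connectivity (smallest non-zero eigenvalue) = 0.4384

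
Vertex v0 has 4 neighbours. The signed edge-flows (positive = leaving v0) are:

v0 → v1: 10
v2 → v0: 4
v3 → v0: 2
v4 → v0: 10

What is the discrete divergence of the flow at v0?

Divergence = sum of outgoing flows = 10 + (-4) + (-2) + (-10) = -6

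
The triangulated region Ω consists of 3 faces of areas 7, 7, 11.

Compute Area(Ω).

7 + 7 + 11 = 25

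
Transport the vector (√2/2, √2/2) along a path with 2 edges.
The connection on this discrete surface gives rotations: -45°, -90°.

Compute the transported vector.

Total rotation: (-45°) + (-90°) = -135°. Final vector: (0, -1)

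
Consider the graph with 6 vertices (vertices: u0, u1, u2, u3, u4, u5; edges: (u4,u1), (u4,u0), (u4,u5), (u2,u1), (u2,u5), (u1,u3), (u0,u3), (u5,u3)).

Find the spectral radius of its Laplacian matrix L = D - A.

Degrees: deg(u0) = 2, deg(u1) = 3, deg(u2) = 2, deg(u3) = 3, deg(u4) = 3, deg(u5) = 3.
L = D − A with rows/columns ordered (u0, u1, u2, u3, u4, u5):
  [ 2,  0,  0, -1, -1,  0]
  [ 0,  3, -1, -1, -1,  0]
  [ 0, -1,  2,  0,  0, -1]
  [-1, -1,  0,  3,  0, -1]
  [-1, -1,  0,  0,  3, -1]
  [ 0,  0, -1, -1, -1,  3]
Characteristic polynomial: det(λI − L) = λ(λ² − 7λ + 8)(λ − 3)³.
Roots: λ = 0; (λ² − 7λ + 8) = 0 ⇒ λ = (7 ± √17)/2 ≈ 1.4384, 5.5616; (λ − 3) = 0 ⇒ λ = 3 (multiplicity 3).
(Check: the roots sum (with multiplicity) to 16, matching trace L = Σdeg = 2·8 = 16.)
Laplacian eigenvalues: [0.0, 1.4384, 3.0, 3.0, 3.0, 5.5616]. Largest eigenvalue (spectral radius) = 5.5616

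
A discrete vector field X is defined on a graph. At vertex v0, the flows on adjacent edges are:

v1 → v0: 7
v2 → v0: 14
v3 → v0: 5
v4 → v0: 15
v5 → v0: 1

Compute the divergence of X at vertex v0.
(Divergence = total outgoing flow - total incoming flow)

Divergence = sum of outgoing flows = (-7) + (-14) + (-5) + (-15) + (-1) = -42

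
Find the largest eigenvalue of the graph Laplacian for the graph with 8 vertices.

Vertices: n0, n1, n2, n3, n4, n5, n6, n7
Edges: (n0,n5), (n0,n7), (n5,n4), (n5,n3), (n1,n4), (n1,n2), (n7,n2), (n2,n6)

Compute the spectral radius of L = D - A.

Degrees: deg(n0) = 2, deg(n1) = 2, deg(n2) = 3, deg(n3) = 1, deg(n4) = 2, deg(n5) = 3, deg(n6) = 1, deg(n7) = 2.
L = D − A with rows/columns ordered (n0, n1, n2, n3, n4, n5, n6, n7):
  [ 2,  0,  0,  0,  0, -1,  0, -1]
  [ 0,  2, -1,  0, -1,  0,  0,  0]
  [ 0, -1,  3,  0,  0,  0, -1, -1]
  [ 0,  0,  0,  1,  0, -1,  0,  0]
  [ 0, -1,  0,  0,  2, -1,  0,  0]
  [-1,  0,  0, -1, -1,  3,  0,  0]
  [ 0,  0, -1,  0,  0,  0,  1,  0]
  [-1,  0, -1,  0,  0,  0,  0,  2]
Characteristic polynomial: det(λI − L) = λ(λ² − 5λ + 2)(λ − 1)²(λ − 2)(λ − 3)(λ − 4).
Roots: λ = 0; (λ² − 5λ + 2) = 0 ⇒ λ = (5 ± √17)/2 ≈ 0.4384, 4.5616; (λ − 1) = 0 ⇒ λ = 1 (multiplicity 2); (λ − 2) = 0 ⇒ λ = 2; (λ − 3) = 0 ⇒ λ = 3; (λ − 4) = 0 ⇒ λ = 4.
(Check: the roots sum (with multiplicity) to 16, matching trace L = Σdeg = 2·8 = 16.)
Laplacian eigenvalues: [0.0, 0.4384, 1.0, 1.0, 2.0, 3.0, 4.0, 4.5616]. Largest eigenvalue (spectral radius) = 4.5616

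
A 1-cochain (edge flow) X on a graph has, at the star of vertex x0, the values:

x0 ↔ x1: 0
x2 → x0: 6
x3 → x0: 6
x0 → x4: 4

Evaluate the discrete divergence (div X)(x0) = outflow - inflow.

Divergence = sum of outgoing flows = 0 + (-6) + (-6) + 4 = -8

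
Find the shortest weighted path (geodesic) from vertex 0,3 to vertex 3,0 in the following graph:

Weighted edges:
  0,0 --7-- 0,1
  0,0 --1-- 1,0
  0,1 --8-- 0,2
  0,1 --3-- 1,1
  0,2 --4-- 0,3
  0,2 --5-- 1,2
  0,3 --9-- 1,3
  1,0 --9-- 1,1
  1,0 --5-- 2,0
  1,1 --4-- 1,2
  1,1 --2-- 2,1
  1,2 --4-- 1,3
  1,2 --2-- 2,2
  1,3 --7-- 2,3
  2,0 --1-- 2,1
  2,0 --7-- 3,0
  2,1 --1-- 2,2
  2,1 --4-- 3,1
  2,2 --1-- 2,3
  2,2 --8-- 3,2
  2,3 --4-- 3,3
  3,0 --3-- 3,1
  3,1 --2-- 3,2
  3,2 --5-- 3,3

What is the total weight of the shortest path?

Shortest path: 0,3 → 0,2 → 1,2 → 2,2 → 2,1 → 3,1 → 3,0, total weight = 19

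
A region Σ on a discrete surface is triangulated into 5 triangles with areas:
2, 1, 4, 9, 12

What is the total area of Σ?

2 + 1 + 4 + 9 + 12 = 28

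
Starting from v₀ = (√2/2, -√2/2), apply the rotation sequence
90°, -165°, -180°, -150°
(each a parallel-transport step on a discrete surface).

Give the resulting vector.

Total rotation: 90° + (-165°) + (-180°) + (-150°) = -405° ≡ -45° (mod 360°). Final vector: (0, -1)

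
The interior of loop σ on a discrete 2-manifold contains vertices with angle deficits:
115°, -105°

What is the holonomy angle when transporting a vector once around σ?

Holonomy = total enclosed curvature = 115° + (-105°) = 10°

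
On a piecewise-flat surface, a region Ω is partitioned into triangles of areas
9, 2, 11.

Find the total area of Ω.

9 + 2 + 11 = 22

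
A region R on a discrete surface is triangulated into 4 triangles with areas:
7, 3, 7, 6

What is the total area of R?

7 + 3 + 7 + 6 = 23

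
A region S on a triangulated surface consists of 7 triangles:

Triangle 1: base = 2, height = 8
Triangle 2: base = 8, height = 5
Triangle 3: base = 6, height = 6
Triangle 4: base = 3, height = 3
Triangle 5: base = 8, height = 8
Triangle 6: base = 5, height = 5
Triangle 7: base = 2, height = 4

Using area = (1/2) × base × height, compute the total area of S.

(1/2)×2×8 + (1/2)×8×5 + (1/2)×6×6 + (1/2)×3×3 + (1/2)×8×8 + (1/2)×5×5 + (1/2)×2×4 = 99.0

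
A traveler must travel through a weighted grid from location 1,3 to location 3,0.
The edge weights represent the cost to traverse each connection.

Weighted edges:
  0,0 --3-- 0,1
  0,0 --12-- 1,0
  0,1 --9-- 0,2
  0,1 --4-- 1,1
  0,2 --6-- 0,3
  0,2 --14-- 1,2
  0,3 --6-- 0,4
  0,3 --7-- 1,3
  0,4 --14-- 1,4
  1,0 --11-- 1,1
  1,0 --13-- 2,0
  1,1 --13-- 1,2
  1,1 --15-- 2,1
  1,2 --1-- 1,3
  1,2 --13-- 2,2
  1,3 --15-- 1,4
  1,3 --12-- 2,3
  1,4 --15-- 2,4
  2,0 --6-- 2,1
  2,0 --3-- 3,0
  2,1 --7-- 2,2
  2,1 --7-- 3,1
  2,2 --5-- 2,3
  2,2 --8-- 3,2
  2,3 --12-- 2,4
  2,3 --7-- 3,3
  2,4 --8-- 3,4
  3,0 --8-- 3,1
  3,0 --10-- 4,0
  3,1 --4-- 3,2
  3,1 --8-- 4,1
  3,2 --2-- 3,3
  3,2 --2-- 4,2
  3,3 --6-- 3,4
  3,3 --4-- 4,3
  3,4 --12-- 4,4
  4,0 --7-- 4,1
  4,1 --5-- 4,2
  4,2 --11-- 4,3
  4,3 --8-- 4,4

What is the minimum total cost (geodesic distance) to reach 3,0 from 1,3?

Shortest path: 1,3 → 1,2 → 2,2 → 2,1 → 2,0 → 3,0, total weight = 30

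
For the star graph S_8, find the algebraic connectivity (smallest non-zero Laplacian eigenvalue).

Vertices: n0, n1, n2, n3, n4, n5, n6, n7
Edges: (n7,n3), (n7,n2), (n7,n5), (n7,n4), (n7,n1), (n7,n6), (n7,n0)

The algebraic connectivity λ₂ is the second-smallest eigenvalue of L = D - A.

The star S_8 is the complete bipartite graph K_{1,7} (one hub of degree 7, 7 leaves of degree 1). The Laplacian spectrum of K_{p,q} is 0, p (multiplicity q−1), q (multiplicity p−1), p+q. With p = 1, q = 7: 0 once, 1 with multiplicity 6, and 8 once. (Check: trace L = sum of degrees = 14 = 6·1 + 8.)
Laplacian eigenvalues: [0.0, 1.0, 1.0, 1.0, 1.0, 1.0, 1.0, 8.0]. Algebraic connectivity (smallest non-zero eigenvalue) = 1.0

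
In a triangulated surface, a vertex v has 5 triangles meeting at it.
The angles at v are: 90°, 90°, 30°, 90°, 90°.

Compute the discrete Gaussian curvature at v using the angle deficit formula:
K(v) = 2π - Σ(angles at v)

Sum of angles = 390°. K = 360° - 390° = -30° = -π/6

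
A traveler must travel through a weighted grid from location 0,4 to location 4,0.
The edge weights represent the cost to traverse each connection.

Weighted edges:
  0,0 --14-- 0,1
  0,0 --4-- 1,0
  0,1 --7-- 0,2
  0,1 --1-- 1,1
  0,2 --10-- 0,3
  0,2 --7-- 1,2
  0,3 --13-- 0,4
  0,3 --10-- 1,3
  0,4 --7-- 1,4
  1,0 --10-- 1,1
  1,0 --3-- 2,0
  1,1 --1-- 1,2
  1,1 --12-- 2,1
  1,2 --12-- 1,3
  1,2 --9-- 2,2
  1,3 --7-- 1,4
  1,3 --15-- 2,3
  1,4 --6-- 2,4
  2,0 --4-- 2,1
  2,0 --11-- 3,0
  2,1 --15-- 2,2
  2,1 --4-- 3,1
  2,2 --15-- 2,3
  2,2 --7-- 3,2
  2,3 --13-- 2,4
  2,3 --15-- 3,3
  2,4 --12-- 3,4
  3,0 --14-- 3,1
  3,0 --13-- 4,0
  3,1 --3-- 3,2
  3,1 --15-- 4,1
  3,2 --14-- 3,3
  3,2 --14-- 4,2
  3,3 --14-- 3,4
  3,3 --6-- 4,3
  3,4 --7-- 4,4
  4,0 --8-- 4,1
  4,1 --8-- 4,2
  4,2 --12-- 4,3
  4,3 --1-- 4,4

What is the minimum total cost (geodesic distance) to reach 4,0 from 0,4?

Shortest path: 0,4 → 1,4 → 2,4 → 3,4 → 4,4 → 4,3 → 4,2 → 4,1 → 4,0, total weight = 61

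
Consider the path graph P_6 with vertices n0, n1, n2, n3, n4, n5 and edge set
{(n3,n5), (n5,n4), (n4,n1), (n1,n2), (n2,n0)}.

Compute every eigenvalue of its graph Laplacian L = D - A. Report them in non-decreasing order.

The path graph P_n has Laplacian eigenvalues λ_k = 2 − 2cos(kπ/n), k = 0, 1, …, n−1. Here n = 6:
k=0: 2 − 2cos(0) = 0.0; k=1: 2 − 2cos(π/6) = 0.2679; k=2: 2 − 2cos(π/3) = 1.0; k=3: 2 − 2cos(π/2) = 2.0; k=4: 2 − 2cos(2π/3) = 3.0; k=5: 2 − 2cos(5π/6) = 3.7321.
Laplacian eigenvalues (increasing order): [0.0, 0.2679, 1.0, 2.0, 3.0, 3.7321]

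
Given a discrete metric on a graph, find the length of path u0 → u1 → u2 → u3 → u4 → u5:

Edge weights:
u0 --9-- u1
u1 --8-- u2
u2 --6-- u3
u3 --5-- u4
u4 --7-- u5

Arc length = 9 + 8 + 6 + 5 + 7 = 35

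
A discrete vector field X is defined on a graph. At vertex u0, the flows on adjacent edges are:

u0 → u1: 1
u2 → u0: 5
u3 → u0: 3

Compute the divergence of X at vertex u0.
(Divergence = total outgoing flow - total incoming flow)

Divergence = sum of outgoing flows = 1 + (-5) + (-3) = -7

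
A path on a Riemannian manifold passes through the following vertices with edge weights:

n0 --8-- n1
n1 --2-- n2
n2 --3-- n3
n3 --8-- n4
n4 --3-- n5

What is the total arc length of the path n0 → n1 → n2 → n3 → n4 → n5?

Arc length = 8 + 2 + 3 + 8 + 3 = 24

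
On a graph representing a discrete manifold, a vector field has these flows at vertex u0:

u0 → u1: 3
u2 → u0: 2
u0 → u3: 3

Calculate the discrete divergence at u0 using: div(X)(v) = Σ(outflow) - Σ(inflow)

Divergence = sum of outgoing flows = 3 + (-2) + 3 = 4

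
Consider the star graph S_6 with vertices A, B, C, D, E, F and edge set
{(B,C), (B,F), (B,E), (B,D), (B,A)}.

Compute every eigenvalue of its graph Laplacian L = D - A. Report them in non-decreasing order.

The star S_6 is the complete bipartite graph K_{1,5} (one hub of degree 5, 5 leaves of degree 1). The Laplacian spectrum of K_{p,q} is 0, p (multiplicity q−1), q (multiplicity p−1), p+q. With p = 1, q = 5: 0 once, 1 with multiplicity 4, and 6 once. (Check: trace L = sum of degrees = 10 = 4·1 + 6.)
Laplacian eigenvalues (increasing order): [0.0, 1.0, 1.0, 1.0, 1.0, 6.0]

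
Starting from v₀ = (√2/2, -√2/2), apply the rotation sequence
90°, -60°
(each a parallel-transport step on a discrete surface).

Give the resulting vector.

Total rotation: 90° + (-60°) = 30°. Final vector: (0.9659, -0.2588)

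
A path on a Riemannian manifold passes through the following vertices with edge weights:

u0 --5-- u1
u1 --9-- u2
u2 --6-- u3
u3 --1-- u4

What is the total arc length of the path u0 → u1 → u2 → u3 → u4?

Arc length = 5 + 9 + 6 + 1 = 21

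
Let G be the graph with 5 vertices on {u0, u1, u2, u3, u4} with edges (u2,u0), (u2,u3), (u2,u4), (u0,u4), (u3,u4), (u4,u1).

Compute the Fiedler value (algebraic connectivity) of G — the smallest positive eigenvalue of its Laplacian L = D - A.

Degrees: deg(u0) = 2, deg(u1) = 1, deg(u2) = 3, deg(u3) = 2, deg(u4) = 4.
L = D − A with rows/columns ordered (u0, u1, u2, u3, u4):
  [ 2,  0, -1,  0, -1]
  [ 0,  1,  0,  0, -1]
  [-1,  0,  3, -1, -1]
  [ 0,  0, -1,  2, -1]
  [-1, -1, -1, -1,  4]
Characteristic polynomial: det(λI − L) = λ(λ − 1)(λ − 2)(λ − 4)(λ − 5).
Roots: λ = 0; (λ − 1) = 0 ⇒ λ = 1; (λ − 2) = 0 ⇒ λ = 2; (λ − 4) = 0 ⇒ λ = 4; (λ − 5) = 0 ⇒ λ = 5.
(Check: the roots sum (with multiplicity) to 12, matching trace L = Σdeg = 2·6 = 12.)
Laplacian eigenvalues: [0.0, 1.0, 2.0, 4.0, 5.0]. Algebraic connectivity (smallest non-zero eigenvalue) = 1.0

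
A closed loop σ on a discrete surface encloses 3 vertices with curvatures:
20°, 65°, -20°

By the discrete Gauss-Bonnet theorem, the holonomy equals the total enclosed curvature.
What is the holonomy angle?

Holonomy = total enclosed curvature = 20° + 65° + (-20°) = 65°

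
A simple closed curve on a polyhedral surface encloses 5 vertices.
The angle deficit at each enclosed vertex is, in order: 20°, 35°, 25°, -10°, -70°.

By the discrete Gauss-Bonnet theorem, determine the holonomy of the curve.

Holonomy = total enclosed curvature = 20° + 35° + 25° + (-10°) + (-70°) = 0°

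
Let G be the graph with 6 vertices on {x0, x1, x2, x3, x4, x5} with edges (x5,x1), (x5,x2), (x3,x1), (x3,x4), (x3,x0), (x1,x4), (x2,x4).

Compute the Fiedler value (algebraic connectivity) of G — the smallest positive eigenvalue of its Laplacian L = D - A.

Degrees: deg(x0) = 1, deg(x1) = 3, deg(x2) = 2, deg(x3) = 3, deg(x4) = 3, deg(x5) = 2.
L = D − A with rows/columns ordered (x0, x1, x2, x3, x4, x5):
  [ 1,  0,  0, -1,  0,  0]
  [ 0,  3,  0, -1, -1, -1]
  [ 0,  0,  2,  0, -1, -1]
  [-1, -1,  0,  3, -1,  0]
  [ 0, -1, -1, -1,  3,  0]
  [ 0, -1, -1,  0,  0,  2]
Characteristic polynomial: det(λI − L) = λ(λ² − 5λ + 3)(λ − 2)(λ² − 7λ + 11).
Roots: λ = 0; (λ² − 5λ + 3) = 0 ⇒ λ = (5 ± √13)/2 ≈ 0.6972, 4.3028; (λ − 2) = 0 ⇒ λ = 2; (λ² − 7λ + 11) = 0 ⇒ λ = (7 ± √5)/2 ≈ 2.382, 4.618.
(Check: the roots sum (with multiplicity) to 14, matching trace L = Σdeg = 2·7 = 14.)
Laplacian eigenvalues: [0.0, 0.6972, 2.0, 2.382, 4.3028, 4.618]. Algebraic connectivity (smallest non-zero eigenvalue) = 0.6972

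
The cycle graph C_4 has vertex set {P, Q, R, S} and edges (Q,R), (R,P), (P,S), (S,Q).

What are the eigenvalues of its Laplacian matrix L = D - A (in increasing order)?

The cycle graph C_n has Laplacian eigenvalues λ_k = 2 − 2cos(2πk/n), k = 0, 1, …, n−1. Here n = 4:
k=0: 2 − 2cos(0) = 0.0; k=1: 2 − 2cos(π/2) = 2.0; k=2: 2 − 2cos(π) = 4.0; k=3: 2 − 2cos(3π/2) = 2.0.
Laplacian eigenvalues (increasing order): [0.0, 2.0, 2.0, 4.0]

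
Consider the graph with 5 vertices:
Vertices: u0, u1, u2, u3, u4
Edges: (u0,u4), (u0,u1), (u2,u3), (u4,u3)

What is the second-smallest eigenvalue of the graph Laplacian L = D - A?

Degrees: deg(u0) = 2, deg(u1) = 1, deg(u2) = 1, deg(u3) = 2, deg(u4) = 2.
L = D − A with rows/columns ordered (u0, u1, u2, u3, u4):
  [ 2, -1,  0,  0, -1]
  [-1,  1,  0,  0,  0]
  [ 0,  0,  1, -1,  0]
  [ 0,  0, -1,  2, -1]
  [-1,  0,  0, -1,  2]
Characteristic polynomial: det(λI − L) = λ(λ² − 3λ + 1)(λ² − 5λ + 5).
Roots: λ = 0; (λ² − 3λ + 1) = 0 ⇒ λ = (3 ± √5)/2 ≈ 0.382, 2.618; (λ² − 5λ + 5) = 0 ⇒ λ = (5 ± √5)/2 ≈ 1.382, 3.618.
(Check: the roots sum (with multiplicity) to 8, matching trace L = Σdeg = 2·4 = 8.)
Laplacian eigenvalues: [0.0, 0.382, 1.382, 2.618, 3.618]. Algebraic connectivity (smallest non-zero eigenvalue) = 0.382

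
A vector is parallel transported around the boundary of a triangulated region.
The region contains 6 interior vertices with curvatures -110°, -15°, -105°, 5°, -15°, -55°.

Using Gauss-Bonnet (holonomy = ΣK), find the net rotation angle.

Holonomy = total enclosed curvature = (-110°) + (-15°) + (-105°) + 5° + (-15°) + (-55°) = -295°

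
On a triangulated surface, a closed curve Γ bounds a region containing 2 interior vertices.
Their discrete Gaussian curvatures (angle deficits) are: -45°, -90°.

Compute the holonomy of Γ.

Holonomy = total enclosed curvature = (-45°) + (-90°) = -135°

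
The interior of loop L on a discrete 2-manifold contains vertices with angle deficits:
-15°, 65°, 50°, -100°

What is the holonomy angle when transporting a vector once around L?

Holonomy = total enclosed curvature = (-15°) + 65° + 50° + (-100°) = 0°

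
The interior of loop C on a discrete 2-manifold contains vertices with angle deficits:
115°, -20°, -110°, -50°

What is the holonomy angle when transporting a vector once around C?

Holonomy = total enclosed curvature = 115° + (-20°) + (-110°) + (-50°) = -65°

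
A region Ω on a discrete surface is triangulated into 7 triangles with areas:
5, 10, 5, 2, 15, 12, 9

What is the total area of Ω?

5 + 10 + 5 + 2 + 15 + 12 + 9 = 58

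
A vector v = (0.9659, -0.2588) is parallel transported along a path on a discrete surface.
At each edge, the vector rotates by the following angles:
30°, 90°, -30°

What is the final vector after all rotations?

Total rotation: 30° + 90° + (-30°) = 90°. Final vector: (0.2588, 0.9659)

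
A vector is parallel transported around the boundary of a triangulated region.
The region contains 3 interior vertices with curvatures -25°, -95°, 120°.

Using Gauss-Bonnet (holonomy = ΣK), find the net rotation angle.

Holonomy = total enclosed curvature = (-25°) + (-95°) + 120° = 0°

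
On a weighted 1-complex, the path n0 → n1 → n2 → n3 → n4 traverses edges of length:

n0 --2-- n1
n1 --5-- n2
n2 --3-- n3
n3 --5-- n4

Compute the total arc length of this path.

Arc length = 2 + 5 + 3 + 5 = 15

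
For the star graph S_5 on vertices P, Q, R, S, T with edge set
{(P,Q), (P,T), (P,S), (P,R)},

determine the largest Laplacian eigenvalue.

The star S_5 is the complete bipartite graph K_{1,4} (one hub of degree 4, 4 leaves of degree 1). The Laplacian spectrum of K_{p,q} is 0, p (multiplicity q−1), q (multiplicity p−1), p+q. With p = 1, q = 4: 0 once, 1 with multiplicity 3, and 5 once. (Check: trace L = sum of degrees = 8 = 3·1 + 5.)
Laplacian eigenvalues: [0.0, 1.0, 1.0, 1.0, 5.0]. Largest eigenvalue (spectral radius) = 5.0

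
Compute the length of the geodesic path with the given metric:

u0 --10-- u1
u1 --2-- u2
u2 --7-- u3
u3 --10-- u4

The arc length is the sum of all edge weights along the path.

Arc length = 10 + 2 + 7 + 10 = 29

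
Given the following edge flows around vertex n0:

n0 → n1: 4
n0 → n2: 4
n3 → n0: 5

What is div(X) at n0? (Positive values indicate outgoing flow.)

Divergence = sum of outgoing flows = 4 + 4 + (-5) = 3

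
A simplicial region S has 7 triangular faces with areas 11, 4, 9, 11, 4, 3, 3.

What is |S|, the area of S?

11 + 4 + 9 + 11 + 4 + 3 + 3 = 45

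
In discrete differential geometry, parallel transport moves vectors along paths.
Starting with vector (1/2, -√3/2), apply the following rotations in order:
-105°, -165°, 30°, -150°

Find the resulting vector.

Total rotation: (-105°) + (-165°) + 30° + (-150°) = -390° ≡ -30° (mod 360°). Final vector: (0, -1)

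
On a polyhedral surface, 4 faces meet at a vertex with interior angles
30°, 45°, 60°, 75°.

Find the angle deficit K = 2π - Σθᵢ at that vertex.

Sum of angles = 210°. K = 360° - 210° = 150°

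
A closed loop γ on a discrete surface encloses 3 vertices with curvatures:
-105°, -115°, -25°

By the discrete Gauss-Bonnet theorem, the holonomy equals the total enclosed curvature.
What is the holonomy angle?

Holonomy = total enclosed curvature = (-105°) + (-115°) + (-25°) = -245°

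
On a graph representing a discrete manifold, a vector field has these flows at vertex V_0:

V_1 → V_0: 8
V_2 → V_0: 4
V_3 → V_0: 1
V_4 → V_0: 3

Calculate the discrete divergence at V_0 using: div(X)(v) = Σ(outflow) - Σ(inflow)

Divergence = sum of outgoing flows = (-8) + (-4) + (-1) + (-3) = -16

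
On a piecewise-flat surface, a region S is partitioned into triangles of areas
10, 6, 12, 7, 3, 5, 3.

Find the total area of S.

10 + 6 + 12 + 7 + 3 + 5 + 3 = 46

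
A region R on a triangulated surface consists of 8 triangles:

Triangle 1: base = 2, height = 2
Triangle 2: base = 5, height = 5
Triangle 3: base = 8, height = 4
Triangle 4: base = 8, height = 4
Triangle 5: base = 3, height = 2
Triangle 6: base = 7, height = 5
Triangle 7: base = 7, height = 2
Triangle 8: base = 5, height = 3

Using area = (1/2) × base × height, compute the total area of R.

(1/2)×2×2 + (1/2)×5×5 + (1/2)×8×4 + (1/2)×8×4 + (1/2)×3×2 + (1/2)×7×5 + (1/2)×7×2 + (1/2)×5×3 = 81.5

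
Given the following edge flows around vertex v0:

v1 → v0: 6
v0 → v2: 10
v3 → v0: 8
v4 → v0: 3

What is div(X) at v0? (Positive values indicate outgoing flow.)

Divergence = sum of outgoing flows = (-6) + 10 + (-8) + (-3) = -7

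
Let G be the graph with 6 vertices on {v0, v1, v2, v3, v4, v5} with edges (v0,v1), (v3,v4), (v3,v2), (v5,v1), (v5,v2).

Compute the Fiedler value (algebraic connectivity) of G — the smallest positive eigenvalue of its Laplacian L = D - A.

Degrees: deg(v0) = 1, deg(v1) = 2, deg(v2) = 2, deg(v3) = 2, deg(v4) = 1, deg(v5) = 2.
L = D − A with rows/columns ordered (v0, v1, v2, v3, v4, v5):
  [ 1, -1,  0,  0,  0,  0]
  [-1,  2,  0,  0,  0, -1]
  [ 0,  0,  2, -1,  0, -1]
  [ 0,  0, -1,  2, -1,  0]
  [ 0,  0,  0, -1,  1,  0]
  [ 0, -1, -1,  0,  0,  2]
Characteristic polynomial: det(λI − L) = λ(λ² − 4λ + 1)(λ − 1)(λ − 2)(λ − 3).
Roots: λ = 0; (λ² − 4λ + 1) = 0 ⇒ λ = 2 ± √3 ≈ 0.2679, 3.7321; (λ − 1) = 0 ⇒ λ = 1; (λ − 2) = 0 ⇒ λ = 2; (λ − 3) = 0 ⇒ λ = 3.
(Check: the roots sum (with multiplicity) to 10, matching trace L = Σdeg = 2·5 = 10.)
Laplacian eigenvalues: [0.0, 0.2679, 1.0, 2.0, 3.0, 3.7321]. Algebraic connectivity (smallest non-zero eigenvalue) = 0.2679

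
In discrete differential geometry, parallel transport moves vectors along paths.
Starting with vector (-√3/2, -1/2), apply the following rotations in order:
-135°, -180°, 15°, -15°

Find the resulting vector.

Total rotation: (-135°) + (-180°) + 15° + (-15°) = -315° ≡ 45° (mod 360°). Final vector: (-0.2588, -0.9659)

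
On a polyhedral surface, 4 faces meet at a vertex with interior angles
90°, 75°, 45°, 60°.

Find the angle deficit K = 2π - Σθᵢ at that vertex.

Sum of angles = 270°. K = 360° - 270° = 90°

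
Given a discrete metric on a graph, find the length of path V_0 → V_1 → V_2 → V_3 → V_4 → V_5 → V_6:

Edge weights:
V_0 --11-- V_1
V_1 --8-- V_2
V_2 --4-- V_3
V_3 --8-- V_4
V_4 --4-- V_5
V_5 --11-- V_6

Arc length = 11 + 8 + 4 + 8 + 4 + 11 = 46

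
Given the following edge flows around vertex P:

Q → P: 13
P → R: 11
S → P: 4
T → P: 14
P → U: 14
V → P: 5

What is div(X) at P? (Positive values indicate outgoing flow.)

Divergence = sum of outgoing flows = (-13) + 11 + (-4) + (-14) + 14 + (-5) = -11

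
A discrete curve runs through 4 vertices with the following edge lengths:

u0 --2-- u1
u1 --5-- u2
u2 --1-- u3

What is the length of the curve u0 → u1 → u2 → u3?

Arc length = 2 + 5 + 1 = 8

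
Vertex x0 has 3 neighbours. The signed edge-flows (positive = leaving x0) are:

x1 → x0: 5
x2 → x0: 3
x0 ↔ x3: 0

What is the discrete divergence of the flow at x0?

Divergence = sum of outgoing flows = (-5) + (-3) + 0 = -8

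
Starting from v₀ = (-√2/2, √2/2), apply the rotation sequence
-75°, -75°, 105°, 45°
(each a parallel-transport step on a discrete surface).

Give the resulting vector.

Total rotation: (-75°) + (-75°) + 105° + 45° = 0°. Final vector: (-0.7071, 0.7071)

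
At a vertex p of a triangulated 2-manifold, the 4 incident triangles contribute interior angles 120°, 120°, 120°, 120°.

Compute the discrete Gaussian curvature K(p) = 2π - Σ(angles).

Sum of angles = 480°. K = 360° - 480° = -120°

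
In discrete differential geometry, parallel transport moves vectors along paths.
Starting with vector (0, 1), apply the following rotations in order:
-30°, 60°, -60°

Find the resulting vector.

Total rotation: (-30°) + 60° + (-60°) = -30°. Final vector: (0.5000, 0.8660)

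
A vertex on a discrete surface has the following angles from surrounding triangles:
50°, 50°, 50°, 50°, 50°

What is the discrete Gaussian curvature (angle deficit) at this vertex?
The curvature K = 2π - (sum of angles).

Sum of angles = 250°. K = 360° - 250° = 110° = 11π/18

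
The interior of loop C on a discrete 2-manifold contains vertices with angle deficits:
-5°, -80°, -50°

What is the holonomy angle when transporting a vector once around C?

Holonomy = total enclosed curvature = (-5°) + (-80°) + (-50°) = -135°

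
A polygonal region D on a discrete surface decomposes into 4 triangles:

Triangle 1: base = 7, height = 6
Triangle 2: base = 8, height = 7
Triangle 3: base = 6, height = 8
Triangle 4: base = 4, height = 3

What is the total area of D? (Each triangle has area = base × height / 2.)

(1/2)×7×6 + (1/2)×8×7 + (1/2)×6×8 + (1/2)×4×3 = 79.0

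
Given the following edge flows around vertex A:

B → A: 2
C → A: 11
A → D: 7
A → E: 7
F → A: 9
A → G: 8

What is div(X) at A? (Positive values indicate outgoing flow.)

Divergence = sum of outgoing flows = (-2) + (-11) + 7 + 7 + (-9) + 8 = 0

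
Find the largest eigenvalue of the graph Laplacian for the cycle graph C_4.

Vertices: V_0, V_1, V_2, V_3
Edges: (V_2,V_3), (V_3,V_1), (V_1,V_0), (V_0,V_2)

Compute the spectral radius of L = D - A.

The cycle graph C_n has Laplacian eigenvalues λ_k = 2 − 2cos(2πk/n), k = 0, 1, …, n−1. Here n = 4:
k=0: 2 − 2cos(0) = 0.0; k=1: 2 − 2cos(π/2) = 2.0; k=2: 2 − 2cos(π) = 4.0; k=3: 2 − 2cos(3π/2) = 2.0.
Laplacian eigenvalues: [0.0, 2.0, 2.0, 4.0]. Largest eigenvalue (spectral radius) = 4.0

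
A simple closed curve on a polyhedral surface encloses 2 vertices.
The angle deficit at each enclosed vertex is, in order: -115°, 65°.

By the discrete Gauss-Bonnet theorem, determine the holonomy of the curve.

Holonomy = total enclosed curvature = (-115°) + 65° = -50°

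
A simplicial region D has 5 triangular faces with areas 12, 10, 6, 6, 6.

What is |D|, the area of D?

12 + 10 + 6 + 6 + 6 = 40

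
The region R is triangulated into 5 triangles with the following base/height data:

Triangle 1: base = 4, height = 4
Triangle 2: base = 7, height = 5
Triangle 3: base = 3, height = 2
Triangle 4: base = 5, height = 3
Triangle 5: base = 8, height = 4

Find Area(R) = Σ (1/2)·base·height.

(1/2)×4×4 + (1/2)×7×5 + (1/2)×3×2 + (1/2)×5×3 + (1/2)×8×4 = 52.0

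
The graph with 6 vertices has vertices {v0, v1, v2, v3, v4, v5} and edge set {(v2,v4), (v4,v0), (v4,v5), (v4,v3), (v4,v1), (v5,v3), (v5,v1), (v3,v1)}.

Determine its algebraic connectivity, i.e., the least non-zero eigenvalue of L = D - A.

Degrees: deg(v0) = 1, deg(v1) = 3, deg(v2) = 1, deg(v3) = 3, deg(v4) = 5, deg(v5) = 3.
L = D − A with rows/columns ordered (v0, v1, v2, v3, v4, v5):
  [ 1,  0,  0,  0, -1,  0]
  [ 0,  3,  0, -1, -1, -1]
  [ 0,  0,  1,  0, -1,  0]
  [ 0, -1,  0,  3, -1, -1]
  [-1, -1, -1, -1,  5, -1]
  [ 0, -1,  0, -1, -1,  3]
Characteristic polynomial: det(λI − L) = λ(λ − 1)²(λ − 4)²(λ − 6).
Roots: λ = 0; (λ − 1) = 0 ⇒ λ = 1 (multiplicity 2); (λ − 4) = 0 ⇒ λ = 4 (multiplicity 2); (λ − 6) = 0 ⇒ λ = 6.
(Check: the roots sum (with multiplicity) to 16, matching trace L = Σdeg = 2·8 = 16.)
Laplacian eigenvalues: [0.0, 1.0, 1.0, 4.0, 4.0, 6.0]. Algebraic connectivity (smallest non-zero eigenvalue) = 1.0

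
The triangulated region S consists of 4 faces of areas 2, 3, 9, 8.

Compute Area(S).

2 + 3 + 9 + 8 = 22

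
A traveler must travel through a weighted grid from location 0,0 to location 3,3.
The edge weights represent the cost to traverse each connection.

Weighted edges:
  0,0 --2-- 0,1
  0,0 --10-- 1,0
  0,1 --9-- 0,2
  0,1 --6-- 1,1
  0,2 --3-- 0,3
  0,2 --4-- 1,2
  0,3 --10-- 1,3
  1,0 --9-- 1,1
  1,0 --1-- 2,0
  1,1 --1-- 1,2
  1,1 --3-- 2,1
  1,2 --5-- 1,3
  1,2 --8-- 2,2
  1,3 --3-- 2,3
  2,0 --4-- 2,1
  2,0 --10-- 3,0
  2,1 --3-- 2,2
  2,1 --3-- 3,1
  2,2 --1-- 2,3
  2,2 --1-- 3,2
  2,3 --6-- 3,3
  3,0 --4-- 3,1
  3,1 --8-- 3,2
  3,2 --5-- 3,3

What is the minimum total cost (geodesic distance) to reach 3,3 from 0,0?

Shortest path: 0,0 → 0,1 → 1,1 → 2,1 → 2,2 → 3,2 → 3,3, total weight = 20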